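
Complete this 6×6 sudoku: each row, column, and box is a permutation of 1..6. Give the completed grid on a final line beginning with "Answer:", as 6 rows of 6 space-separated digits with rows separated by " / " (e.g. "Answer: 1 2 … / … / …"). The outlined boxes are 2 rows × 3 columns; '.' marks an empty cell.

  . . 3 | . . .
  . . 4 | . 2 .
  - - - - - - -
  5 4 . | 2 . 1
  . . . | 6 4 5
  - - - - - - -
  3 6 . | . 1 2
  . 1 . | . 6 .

Step 1. [r5c4∈{4,5}] r5c4 is the only open cell in row 5 admitting 4, so r5c4=4.
Step 2. [r6c4∈{3,5}] 5 has one home in box 6: r6c4. So r6c4=5.
Step 3. [r4c3∈{1,2}] in col 3, 1 fits only at r4c3 ⇒ r4c3=1.
Step 4. [r4c1∈{2}] nothing but 2 survives at r4c1 ⇒ r4c1=2.
Step 5. [r1c4∈{1}] r1c4's peers cover all but 1 ⇒ r1c4=1.
Step 6. [r1c1∈{6}] only 6 remains possible at r1c1. So r1c1=6.
Step 7. [r2c6∈{3,6}] row 2 places 6 nowhere but r2c6 ⇒ r2c6=6.
Step 8. [r1c2∈{2,5}] r1c2 is the only open cell in row 1 admitting 2 ⇒ r1c2=2.
Step 9. [r5c3∈{5}] r5c3 is down to just 5. So r5c3=5.
Step 10. [r3c3∈{6}] r3c3 has the single candidate 6 ⇒ r3c3=6.
Step 11. [r2c2∈{5}] only 5 remains possible at r2c2 ⇒ r2c2=5.
Step 12. [r1c5∈{5}] r1c5 has the single candidate 5 ⇒ r1c5=5.
Step 13. [r4c2∈{3}] r4c2 has the single candidate 3. So r4c2=3.
Step 14. [r6c3∈{2}] r6c3 has the single candidate 2. So r6c3=2.
Step 15. [r1c6∈{4}] r1c6 is down to just 4, so r1c6=4.
Step 16. [r2c1∈{1}] r2c1 has the single candidate 1. So r2c1=1.
Step 17. [r3c5∈{3}] nothing but 3 survives at r3c5, so r3c5=3.
Step 18. [r6c6∈{3}] r6c6's peers cover all but 3, so r6c6=3.
Step 19. [r6c1∈{4}] r6c1 is down to just 4. So r6c1=4.
Step 20. [r2c4∈{3}] nothing but 3 survives at r2c4. So r2c4=3.

Answer: 6 2 3 1 5 4 / 1 5 4 3 2 6 / 5 4 6 2 3 1 / 2 3 1 6 4 5 / 3 6 5 4 1 2 / 4 1 2 5 6 3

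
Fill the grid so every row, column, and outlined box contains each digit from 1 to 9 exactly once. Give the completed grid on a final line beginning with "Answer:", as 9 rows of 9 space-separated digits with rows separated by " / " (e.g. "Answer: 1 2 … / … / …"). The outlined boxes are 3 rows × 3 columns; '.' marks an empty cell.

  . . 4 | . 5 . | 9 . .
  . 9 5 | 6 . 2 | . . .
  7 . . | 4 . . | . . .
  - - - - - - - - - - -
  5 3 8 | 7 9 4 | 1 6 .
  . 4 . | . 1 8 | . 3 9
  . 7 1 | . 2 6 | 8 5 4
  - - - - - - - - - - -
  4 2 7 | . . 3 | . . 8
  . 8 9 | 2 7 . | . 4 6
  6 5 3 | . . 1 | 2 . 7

Step 1. [r1c4∈{1,3,8}] r1c4 is the only open cell in col 4 admitting 1, so r1c4=1.
Step 2. [r3c7∈{3,5,6}] col 7 places 6 nowhere but r3c7 ⇒ r3c7=6.
Step 3. [r3c3∈{2}] r3c3's peers cover all but 2 ⇒ r3c3=2.
Step 4. [r1c8∈{2,7,8}] col 8 places 2 nowhere but r1c8. So r1c8=2.
Step 5. [r1c9∈{3}] r1c9 is down to just 3, so r1c9=3.
Step 6. [r2c9∈{1}] only 1 remains possible at r2c9, so r2c9=1.
Step 7. [r3c8∈{8}] r3c8's peers cover all but 8. So r3c8=8.
Step 8. [r2c5∈{3,8}] box 2 places 8 nowhere but r2c5. So r2c5=8.
Step 9. [r8c6∈{5}] r8c6 has the single candidate 5, so r8c6=5.
Step 10. [r7c4∈{9}] r7c4's peers cover all but 9, so r7c4=9.
Step 11. [r2c7∈{4,7}] across row 2, 4 lands solely at r2c7, so r2c7=4.
Step 12. [r9c5∈{4}] r9c5 has the single candidate 4, so r9c5=4.
Step 13. [r4c9∈{2}] r4c9's peers cover all but 2, so r4c9=2.
Step 14. [r8c1∈{1}] only 1 remains possible at r8c1 ⇒ r8c1=1.
Step 15. [r5c4∈{5}] r5c4 has the single candidate 5. So r5c4=5.
Step 16. [r8c7∈{3}] only 3 remains possible at r8c7, so r8c7=3.
Step 17. [r3c2∈{1}] r3c2's peers cover all but 1. So r3c2=1.
Step 18. [r2c1∈{3}] r2c1's peers cover all but 3, so r2c1=3.
Step 19. [r3c6∈{9}] r3c6's peers cover all but 9 ⇒ r3c6=9.
Step 20. [r2c8∈{7}] nothing but 7 survives at r2c8, so r2c8=7.
Step 21. [r7c7∈{5}] r7c7 is down to just 5. So r7c7=5.
Step 22. [r1c6∈{7}] nothing but 7 survives at r1c6. So r1c6=7.
Step 23. [r9c8∈{9}] r9c8 is down to just 9, so r9c8=9.
Step 24. [r9c4∈{8}] only 8 remains possible at r9c4, so r9c4=8.
Step 25. [r6c1∈{9}] nothing but 9 survives at r6c1 ⇒ r6c1=9.
Step 26. [r1c1∈{8}] r1c1's peers cover all but 8, so r1c1=8.
Step 27. [r6c4∈{3}] r6c4's peers cover all but 3, so r6c4=3.
Step 28. [r1c2∈{6}] r1c2's peers cover all but 6, so r1c2=6.
Step 29. [r3c9∈{5}] nothing but 5 survives at r3c9. So r3c9=5.
Step 30. [r7c5∈{6}] r7c5 is down to just 6, so r7c5=6.
Step 31. [r5c1∈{2}] r5c1 has the single candidate 2. So r5c1=2.
Step 32. [r3c5∈{3}] only 3 remains possible at r3c5, so r3c5=3.
Step 33. [r5c3∈{6}] only 6 remains possible at r5c3. So r5c3=6.
Step 34. [r7c8∈{1}] only 1 remains possible at r7c8. So r7c8=1.
Step 35. [r5c7∈{7}] r5c7 is down to just 7 ⇒ r5c7=7.

Answer: 8 6 4 1 5 7 9 2 3 / 3 9 5 6 8 2 4 7 1 / 7 1 2 4 3 9 6 8 5 / 5 3 8 7 9 4 1 6 2 / 2 4 6 5 1 8 7 3 9 / 9 7 1 3 2 6 8 5 4 / 4 2 7 9 6 3 5 1 8 / 1 8 9 2 7 5 3 4 6 / 6 5 3 8 4 1 2 9 7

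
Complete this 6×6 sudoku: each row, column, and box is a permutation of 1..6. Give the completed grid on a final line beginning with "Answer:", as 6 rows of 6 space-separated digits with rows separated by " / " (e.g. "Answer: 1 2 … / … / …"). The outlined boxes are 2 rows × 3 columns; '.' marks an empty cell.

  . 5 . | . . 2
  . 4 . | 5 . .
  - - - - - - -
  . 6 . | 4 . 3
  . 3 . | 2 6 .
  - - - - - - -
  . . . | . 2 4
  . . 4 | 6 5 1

Step 1. [r1c4∈{1,3}] across col 4, 1 lands solely at r1c4 ⇒ r1c4=1.
Step 2. [r6c1∈{2,3}] across row 6, 3 lands solely at r6c1, so r6c1=3.
Step 3. [r1c1∈{6}] nothing but 6 survives at r1c1, so r1c1=6.
Step 4. [r5c3∈{1,5,6}] in row 5, 6 fits only at r5c3 ⇒ r5c3=6.
Step 5. [r5c1∈{1,5}] across row 5, 5 lands solely at r5c1 ⇒ r5c1=5.
Step 6. [r3c3∈{1,2,5}] across row 3, 5 lands solely at r3c3 ⇒ r3c3=5.
Step 7. [r4c3∈{1}] r4c3 has the single candidate 1 ⇒ r4c3=1.
Step 8. [r2c3∈{2,3}] col 3 places 2 nowhere but r2c3. So r2c3=2.
Step 9. [r2c5∈{3}] nothing but 3 survives at r2c5. So r2c5=3.
Step 10. [r5c4∈{3}] r5c4 is down to just 3. So r5c4=3.
Step 11. [r2c1∈{1}] r2c1 is down to just 1 ⇒ r2c1=1.
Step 12. [r4c6∈{5}] only 5 remains possible at r4c6 ⇒ r4c6=5.
Step 13. [r6c2∈{2}] r6c2's peers cover all but 2. So r6c2=2.
Step 14. [r2c6∈{6}] nothing but 6 survives at r2c6, so r2c6=6.
Step 15. [r1c3∈{3}] nothing but 3 survives at r1c3, so r1c3=3.
Step 16. [r3c5∈{1}] only 1 remains possible at r3c5, so r3c5=1.
Step 17. [r1c5∈{4}] r1c5's peers cover all but 4, so r1c5=4.
Step 18. [r5c2∈{1}] r5c2's peers cover all but 1 ⇒ r5c2=1.
Step 19. [r3c1∈{2}] r3c1 is down to just 2, so r3c1=2.
Step 20. [r4c1∈{4}] r4c1 is down to just 4, so r4c1=4.

Answer: 6 5 3 1 4 2 / 1 4 2 5 3 6 / 2 6 5 4 1 3 / 4 3 1 2 6 5 / 5 1 6 3 2 4 / 3 2 4 6 5 1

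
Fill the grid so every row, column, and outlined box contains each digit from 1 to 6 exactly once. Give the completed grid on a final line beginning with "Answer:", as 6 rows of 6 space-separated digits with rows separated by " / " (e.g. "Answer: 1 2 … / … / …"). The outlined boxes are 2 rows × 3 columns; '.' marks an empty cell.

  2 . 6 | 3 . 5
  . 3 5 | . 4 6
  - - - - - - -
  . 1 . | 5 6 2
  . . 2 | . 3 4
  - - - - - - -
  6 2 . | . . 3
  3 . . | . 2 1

Step 1. [r6c3∈{4}] r6c3 is down to just 4 ⇒ r6c3=4.
Step 2. [r4c4∈{1}] only 1 remains possible at r4c4. So r4c4=1.
Step 3. [r4c2∈{5,6}] 6 has one home in row 4: r4c2, so r4c2=6.
Step 4. [r2c1∈{1}] nothing but 1 survives at r2c1. So r2c1=1.
Step 5. [r3c1∈{4}] nothing but 4 survives at r3c1. So r3c1=4.
Step 6. [r6c2∈{5}] r6c2's peers cover all but 5, so r6c2=5.
Step 7. [r2c4∈{2}] nothing but 2 survives at r2c4. So r2c4=2.
Step 8. [r3c3∈{3}] r3c3 is down to just 3, so r3c3=3.
Step 9. [r4c1∈{5}] only 5 remains possible at r4c1. So r4c1=5.
Step 10. [r6c4∈{6}] r6c4's peers cover all but 6, so r6c4=6.
Step 11. [r1c2∈{4}] nothing but 4 survives at r1c2 ⇒ r1c2=4.
Step 12. [r5c3∈{1}] nothing but 1 survives at r5c3, so r5c3=1.
Step 13. [r1c5∈{1}] only 1 remains possible at r1c5. So r1c5=1.
Step 14. [r5c4∈{4}] r5c4's peers cover all but 4, so r5c4=4.
Step 15. [r5c5∈{5}] only 5 remains possible at r5c5, so r5c5=5.

Answer: 2 4 6 3 1 5 / 1 3 5 2 4 6 / 4 1 3 5 6 2 / 5 6 2 1 3 4 / 6 2 1 4 5 3 / 3 5 4 6 2 1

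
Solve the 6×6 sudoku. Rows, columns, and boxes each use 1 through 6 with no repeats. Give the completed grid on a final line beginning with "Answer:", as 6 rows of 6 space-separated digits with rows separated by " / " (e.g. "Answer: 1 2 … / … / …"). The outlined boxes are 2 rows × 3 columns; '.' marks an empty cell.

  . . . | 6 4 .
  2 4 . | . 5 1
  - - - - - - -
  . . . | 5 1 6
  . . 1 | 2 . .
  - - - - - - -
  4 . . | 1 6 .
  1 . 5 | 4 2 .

Step 1. [r1c3∈{3}] r1c3 is down to just 3 ⇒ r1c3=3.
Step 2. [r3c1∈{3}] r3c1's peers cover all but 3, so r3c1=3.
Step 3. [r6c6∈{3}] nothing but 3 survives at r6c6. So r6c6=3.
Step 4. [r5c3∈{2}] only 2 remains possible at r5c3, so r5c3=2.
Step 5. [r1c1∈{5}] only 5 remains possible at r1c1. So r1c1=5.
Step 6. [r6c2∈{6}] nothing but 6 survives at r6c2 ⇒ r6c2=6.
Step 7. [r4c2∈{5}] r4c2 has the single candidate 5. So r4c2=5.
Step 8. [r4c1∈{6}] r4c1 has the single candidate 6 ⇒ r4c1=6.
Step 9. [r3c3∈{4}] r3c3 has the single candidate 4, so r3c3=4.
Step 10. [r2c3∈{6}] only 6 remains possible at r2c3 ⇒ r2c3=6.
Step 11. [r1c6∈{2}] nothing but 2 survives at r1c6, so r1c6=2.
Step 12. [r4c6∈{4}] r4c6's peers cover all but 4. So r4c6=4.
Step 13. [r5c2∈{3}] nothing but 3 survives at r5c2 ⇒ r5c2=3.
Step 14. [r2c4∈{3}] r2c4 has the single candidate 3 ⇒ r2c4=3.
Step 15. [r5c6∈{5}] r5c6 is down to just 5 ⇒ r5c6=5.
Step 16. [r3c2∈{2}] nothing but 2 survives at r3c2. So r3c2=2.
Step 17. [r1c2∈{1}] nothing but 1 survives at r1c2 ⇒ r1c2=1.
Step 18. [r4c5∈{3}] r4c5 has the single candidate 3. So r4c5=3.

Answer: 5 1 3 6 4 2 / 2 4 6 3 5 1 / 3 2 4 5 1 6 / 6 5 1 2 3 4 / 4 3 2 1 6 5 / 1 6 5 4 2 3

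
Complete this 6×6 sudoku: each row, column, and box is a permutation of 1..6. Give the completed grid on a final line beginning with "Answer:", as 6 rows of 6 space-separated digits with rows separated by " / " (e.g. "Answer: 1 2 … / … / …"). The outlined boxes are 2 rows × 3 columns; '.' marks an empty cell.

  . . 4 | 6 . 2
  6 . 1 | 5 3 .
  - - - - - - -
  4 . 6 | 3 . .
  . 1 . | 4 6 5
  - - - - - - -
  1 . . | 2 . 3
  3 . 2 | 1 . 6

Step 1. [r3c2∈{2,5}] row 3 places 5 nowhere but r3c2. So r3c2=5.
Step 2. [r6c5∈{4,5}] row 6 places 5 nowhere but r6c5 ⇒ r6c5=5.
Step 3. [r3c6∈{1}] r3c6's peers cover all but 1 ⇒ r3c6=1.
Step 4. [r6c2∈{4}] r6c2's peers cover all but 4. So r6c2=4.
Step 5. [r3c5∈{2}] r3c5's peers cover all but 2 ⇒ r3c5=2.
Step 6. [r5c5∈{4}] nothing but 4 survives at r5c5. So r5c5=4.
Step 7. [r5c3∈{5}] only 5 remains possible at r5c3 ⇒ r5c3=5.
Step 8. [r2c2∈{2}] r2c2 has the single candidate 2 ⇒ r2c2=2.
Step 9. [r2c6∈{4}] r2c6 is down to just 4. So r2c6=4.
Step 10. [r5c2∈{6}] r5c2 is down to just 6 ⇒ r5c2=6.
Step 11. [r4c3∈{3}] nothing but 3 survives at r4c3, so r4c3=3.
Step 12. [r1c5∈{1}] r1c5 has the single candidate 1 ⇒ r1c5=1.
Step 13. [r1c1∈{5}] only 5 remains possible at r1c1, so r1c1=5.
Step 14. [r4c1∈{2}] r4c1 is down to just 2. So r4c1=2.
Step 15. [r1c2∈{3}] only 3 remains possible at r1c2. So r1c2=3.

Answer: 5 3 4 6 1 2 / 6 2 1 5 3 4 / 4 5 6 3 2 1 / 2 1 3 4 6 5 / 1 6 5 2 4 3 / 3 4 2 1 5 6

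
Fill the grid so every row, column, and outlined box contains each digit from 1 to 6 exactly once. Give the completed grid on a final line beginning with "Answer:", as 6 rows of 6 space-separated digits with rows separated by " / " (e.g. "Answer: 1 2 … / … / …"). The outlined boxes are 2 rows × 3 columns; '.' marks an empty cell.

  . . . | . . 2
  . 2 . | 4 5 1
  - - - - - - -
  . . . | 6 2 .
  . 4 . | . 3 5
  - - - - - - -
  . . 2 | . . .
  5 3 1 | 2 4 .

Step 1. [r5c2∈{6}] only 6 remains possible at r5c2 ⇒ r5c2=6.
Step 2. [r1c3∈{3,4,5,6}] r1c3 is the only open cell in col 3 admitting 4 ⇒ r1c3=4.
Step 3. [r1c4∈{3}] only 3 remains possible at r1c4 ⇒ r1c4=3.
Step 4. [r4c4∈{1}] r4c4's peers cover all but 1, so r4c4=1.
Step 5. [r1c2∈{1,5}] row 1 places 5 nowhere but r1c2. So r1c2=5.
Step 6. [r1c1∈{1,6}] row 1 places 1 nowhere but r1c1. So r1c1=1.
Step 7. [r3c1∈{3}] r3c1 is down to just 3. So r3c1=3.
Step 8. [r4c3∈{6}] nothing but 6 survives at r4c3 ⇒ r4c3=6.
Step 9. [r4c1∈{2}] r4c1's peers cover all but 2. So r4c1=2.
Step 10. [r5c6∈{3}] nothing but 3 survives at r5c6 ⇒ r5c6=3.
Step 11. [r5c5∈{1}] only 1 remains possible at r5c5 ⇒ r5c5=1.
Step 12. [r6c6∈{6}] nothing but 6 survives at r6c6 ⇒ r6c6=6.
Step 13. [r3c3∈{5}] r3c3 has the single candidate 5 ⇒ r3c3=5.
Step 14. [r5c4∈{5}] only 5 remains possible at r5c4 ⇒ r5c4=5.
Step 15. [r1c5∈{6}] only 6 remains possible at r1c5 ⇒ r1c5=6.
Step 16. [r2c1∈{6}] r2c1's peers cover all but 6 ⇒ r2c1=6.
Step 17. [r5c1∈{4}] r5c1 is down to just 4 ⇒ r5c1=4.
Step 18. [r3c2∈{1}] r3c2 has the single candidate 1 ⇒ r3c2=1.
Step 19. [r2c3∈{3}] r2c3 is down to just 3, so r2c3=3.
Step 20. [r3c6∈{4}] only 4 remains possible at r3c6 ⇒ r3c6=4.

Answer: 1 5 4 3 6 2 / 6 2 3 4 5 1 / 3 1 5 6 2 4 / 2 4 6 1 3 5 / 4 6 2 5 1 3 / 5 3 1 2 4 6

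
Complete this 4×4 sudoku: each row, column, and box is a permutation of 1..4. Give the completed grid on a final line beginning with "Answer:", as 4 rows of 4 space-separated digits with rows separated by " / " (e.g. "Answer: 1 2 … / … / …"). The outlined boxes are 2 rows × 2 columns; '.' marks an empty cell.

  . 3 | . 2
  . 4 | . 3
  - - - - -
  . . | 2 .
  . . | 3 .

Step 1. [r3c2∈{1}] r3c2's peers cover all but 1, so r3c2=1.
Step 2. [r3c4∈{4}] r3c4 has the single candidate 4 ⇒ r3c4=4.
Step 3. [r2c1∈{1,2}] r2c1 is the only open cell in row 2 admitting 2, so r2c1=2.
Step 4. [r1c1∈{1}] nothing but 1 survives at r1c1. So r1c1=1.
Step 5. [r2c3∈{1}] r2c3 is down to just 1, so r2c3=1.
Step 6. [r4c1∈{4}] only 4 remains possible at r4c1 ⇒ r4c1=4.
Step 7. [r3c1∈{3}] nothing but 3 survives at r3c1 ⇒ r3c1=3.
Step 8. [r4c2∈{2}] r4c2 has the single candidate 2 ⇒ r4c2=2.
Step 9. [r4c4∈{1}] only 1 remains possible at r4c4. So r4c4=1.
Step 10. [r1c3∈{4}] only 4 remains possible at r1c3, so r1c3=4.

Answer: 1 3 4 2 / 2 4 1 3 / 3 1 2 4 / 4 2 3 1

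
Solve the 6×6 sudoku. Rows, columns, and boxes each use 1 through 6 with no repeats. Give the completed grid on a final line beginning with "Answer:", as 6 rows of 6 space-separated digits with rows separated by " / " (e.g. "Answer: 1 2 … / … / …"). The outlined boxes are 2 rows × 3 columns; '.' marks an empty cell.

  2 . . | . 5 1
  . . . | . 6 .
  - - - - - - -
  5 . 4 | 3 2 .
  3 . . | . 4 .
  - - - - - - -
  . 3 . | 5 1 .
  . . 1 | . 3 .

Step 1. [r3c6∈{6}] only 6 remains possible at r3c6. So r3c6=6.
Step 2. [r6c2∈{2,4,5,6}] r6c2 is the only open cell in row 6 admitting 5. So r6c2=5.
Step 3. [r1c4∈{4}] r1c4 has the single candidate 4 ⇒ r1c4=4.
Step 4. [r5c3∈{2,6}] in box 5, 2 fits only at r5c3. So r5c3=2.
Step 5. [r1c3∈{3,6}] across row 1, 3 lands solely at r1c3, so r1c3=3.
Step 6. [r5c6∈{4}] r5c6 has the single candidate 4 ⇒ r5c6=4.
Step 7. [r2c1∈{1,4}] in col 1, 1 fits only at r2c1. So r2c1=1.
Step 8. [r2c4∈{2}] nothing but 2 survives at r2c4. So r2c4=2.
Step 9. [r4c2∈{1,2,6}] r4c2 is the only open cell in row 4 admitting 2. So r4c2=2.
Step 10. [r6c1∈{4,6}] r6c1 is the only open cell in row 6 admitting 4 ⇒ r6c1=4.
Step 11. [r6c4∈{6}] only 6 remains possible at r6c4, so r6c4=6.
Step 12. [r4c6∈{5}] r4c6's peers cover all but 5 ⇒ r4c6=5.
Step 13. [r4c4∈{1}] only 1 remains possible at r4c4, so r4c4=1.
Step 14. [r2c6∈{3}] r2c6's peers cover all but 3. So r2c6=3.
Step 15. [r1c2∈{6}] only 6 remains possible at r1c2 ⇒ r1c2=6.
Step 16. [r5c1∈{6}] r5c1 is down to just 6. So r5c1=6.
Step 17. [r3c2∈{1}] nothing but 1 survives at r3c2. So r3c2=1.
Step 18. [r6c6∈{2}] r6c6's peers cover all but 2 ⇒ r6c6=2.
Step 19. [r2c3∈{5}] only 5 remains possible at r2c3. So r2c3=5.
Step 20. [r2c2∈{4}] r2c2's peers cover all but 4, so r2c2=4.
Step 21. [r4c3∈{6}] nothing but 6 survives at r4c3, so r4c3=6.

Answer: 2 6 3 4 5 1 / 1 4 5 2 6 3 / 5 1 4 3 2 6 / 3 2 6 1 4 5 / 6 3 2 5 1 4 / 4 5 1 6 3 2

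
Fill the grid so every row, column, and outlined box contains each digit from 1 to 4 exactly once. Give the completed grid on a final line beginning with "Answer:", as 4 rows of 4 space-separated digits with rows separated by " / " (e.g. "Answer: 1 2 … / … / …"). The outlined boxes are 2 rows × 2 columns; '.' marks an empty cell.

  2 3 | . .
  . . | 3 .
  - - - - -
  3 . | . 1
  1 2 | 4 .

Step 1. [r2c1∈{4}] only 4 remains possible at r2c1. So r2c1=4.
Step 2. [r3c2∈{4}] nothing but 4 survives at r3c2. So r3c2=4.
Step 3. [r2c2∈{1}] r2c2 is down to just 1. So r2c2=1.
Step 4. [r3c3∈{2}] nothing but 2 survives at r3c3, so r3c3=2.
Step 5. [r1c4∈{4}] only 4 remains possible at r1c4, so r1c4=4.
Step 6. [r1c3∈{1}] r1c3's peers cover all but 1. So r1c3=1.
Step 7. [r2c4∈{2}] nothing but 2 survives at r2c4, so r2c4=2.
Step 8. [r4c4∈{3}] r4c4 has the single candidate 3 ⇒ r4c4=3.

Answer: 2 3 1 4 / 4 1 3 2 / 3 4 2 1 / 1 2 4 3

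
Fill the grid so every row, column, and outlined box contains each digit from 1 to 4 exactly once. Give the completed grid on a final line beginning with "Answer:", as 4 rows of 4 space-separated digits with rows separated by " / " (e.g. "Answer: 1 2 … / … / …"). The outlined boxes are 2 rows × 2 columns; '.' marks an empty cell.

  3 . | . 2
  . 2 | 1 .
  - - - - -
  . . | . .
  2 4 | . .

Step 1. [r2c4∈{3,4}] 3 has one home in row 2: r2c4 ⇒ r2c4=3.
Step 2. [r3c3∈{2,3,4}] r3c3 is the only open cell in row 3 admitting 2, so r3c3=2.
Step 3. [r3c1∈{1}] nothing but 1 survives at r3c1, so r3c1=1.
Step 4. [r3c2∈{3}] r3c2's peers cover all but 3 ⇒ r3c2=3.
Step 5. [r2c1∈{4}] nothing but 4 survives at r2c1, so r2c1=4.
Step 6. [r4c3∈{3}] r4c3 is down to just 3 ⇒ r4c3=3.
Step 7. [r1c2∈{1}] only 1 remains possible at r1c2, so r1c2=1.
Step 8. [r3c4∈{4}] only 4 remains possible at r3c4 ⇒ r3c4=4.
Step 9. [r1c3∈{4}] only 4 remains possible at r1c3 ⇒ r1c3=4.
Step 10. [r4c4∈{1}] nothing but 1 survives at r4c4 ⇒ r4c4=1.

Answer: 3 1 4 2 / 4 2 1 3 / 1 3 2 4 / 2 4 3 1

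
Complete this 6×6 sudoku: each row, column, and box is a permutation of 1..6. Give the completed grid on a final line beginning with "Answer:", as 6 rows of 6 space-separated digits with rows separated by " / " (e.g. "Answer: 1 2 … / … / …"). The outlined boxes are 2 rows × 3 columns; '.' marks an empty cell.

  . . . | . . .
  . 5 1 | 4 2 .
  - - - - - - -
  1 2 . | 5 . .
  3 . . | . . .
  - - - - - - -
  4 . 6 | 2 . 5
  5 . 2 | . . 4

Step 1. [r2c6∈{3,6}] r2c6 is the only open cell in row 2 admitting 3 ⇒ r2c6=3.
Step 2. [r6c4∈{1,3,6}] r6c4 is the only open cell in col 4 admitting 3, so r6c4=3.
Step 3. [r4c2∈{4,6}] in box 3, 6 fits only at r4c2, so r4c2=6.
Step 4. [r1c4∈{1,6}] across col 4, 6 lands solely at r1c4 ⇒ r1c4=6.
Step 5. [r5c5∈{1}] r5c5 is down to just 1. So r5c5=1.
Step 6. [r3c3∈{4}] r3c3 is down to just 4, so r3c3=4.
Step 7. [r1c6∈{1}] only 1 remains possible at r1c6, so r1c6=1.
Step 8. [r5c2∈{3}] nothing but 3 survives at r5c2. So r5c2=3.
Step 9. [r3c6∈{6}] only 6 remains possible at r3c6. So r3c6=6.
Step 10. [r2c1∈{6}] only 6 remains possible at r2c1 ⇒ r2c1=6.
Step 11. [r4c3∈{5}] r4c3's peers cover all but 5. So r4c3=5.
Step 12. [r3c5∈{3}] r3c5's peers cover all but 3, so r3c5=3.
Step 13. [r6c5∈{6}] r6c5 has the single candidate 6. So r6c5=6.
Step 14. [r4c4∈{1}] only 1 remains possible at r4c4, so r4c4=1.
Step 15. [r1c1∈{2}] r1c1 has the single candidate 2, so r1c1=2.
Step 16. [r6c2∈{1}] r6c2 is down to just 1. So r6c2=1.
Step 17. [r4c6∈{2}] only 2 remains possible at r4c6, so r4c6=2.
Step 18. [r1c5∈{5}] r1c5 has the single candidate 5, so r1c5=5.
Step 19. [r1c2∈{4}] r1c2 is down to just 4, so r1c2=4.
Step 20. [r1c3∈{3}] nothing but 3 survives at r1c3, so r1c3=3.
Step 21. [r4c5∈{4}] nothing but 4 survives at r4c5, so r4c5=4.

Answer: 2 4 3 6 5 1 / 6 5 1 4 2 3 / 1 2 4 5 3 6 / 3 6 5 1 4 2 / 4 3 6 2 1 5 / 5 1 2 3 6 4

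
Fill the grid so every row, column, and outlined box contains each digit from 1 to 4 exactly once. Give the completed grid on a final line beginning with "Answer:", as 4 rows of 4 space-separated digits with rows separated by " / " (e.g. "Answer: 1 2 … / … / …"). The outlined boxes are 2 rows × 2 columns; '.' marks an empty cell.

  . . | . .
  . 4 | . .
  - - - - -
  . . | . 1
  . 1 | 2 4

Step 1. [r4c1∈{3}] only 3 remains possible at r4c1 ⇒ r4c1=3.
Step 2. [r1c2∈{2,3}] 3 has one home in col 2: r1c2 ⇒ r1c2=3.
Step 3. [r2c4∈{2,3}] r2c4 is the only open cell in col 4 admitting 3. So r2c4=3.
Step 4. [r2c1∈{1,2}] r2c1 is the only open cell in row 2 admitting 2, so r2c1=2.
Step 5. [r2c3∈{1}] only 1 remains possible at r2c3. So r2c3=1.
Step 6. [r1c4∈{2}] r1c4 is down to just 2 ⇒ r1c4=2.
Step 7. [r3c3∈{3}] nothing but 3 survives at r3c3, so r3c3=3.
Step 8. [r1c3∈{4}] r1c3's peers cover all but 4, so r1c3=4.
Step 9. [r3c2∈{2}] only 2 remains possible at r3c2, so r3c2=2.
Step 10. [r1c1∈{1}] only 1 remains possible at r1c1, so r1c1=1.
Step 11. [r3c1∈{4}] r3c1 has the single candidate 4. So r3c1=4.

Answer: 1 3 4 2 / 2 4 1 3 / 4 2 3 1 / 3 1 2 4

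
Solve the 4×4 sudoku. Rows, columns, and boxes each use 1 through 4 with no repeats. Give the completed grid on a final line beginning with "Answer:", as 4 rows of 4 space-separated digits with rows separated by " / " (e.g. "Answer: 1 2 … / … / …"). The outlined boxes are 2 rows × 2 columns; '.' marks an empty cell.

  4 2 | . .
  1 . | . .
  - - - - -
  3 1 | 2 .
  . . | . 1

Step 1. [r4c3∈{3,4}] r4c3 is the only open cell in row 4 admitting 3. So r4c3=3.
Step 2. [r2c4∈{2,3,4}] r2c4 is the only open cell in row 2 admitting 2, so r2c4=2.
Step 3. [r3c4∈{4}] nothing but 4 survives at r3c4 ⇒ r3c4=4.
Step 4. [r2c2∈{3}] nothing but 3 survives at r2c2, so r2c2=3.
Step 5. [r1c3∈{1}] r1c3 has the single candidate 1 ⇒ r1c3=1.
Step 6. [r2c3∈{4}] r2c3 has the single candidate 4. So r2c3=4.
Step 7. [r4c2∈{4}] only 4 remains possible at r4c2. So r4c2=4.
Step 8. [r1c4∈{3}] nothing but 3 survives at r1c4, so r1c4=3.
Step 9. [r4c1∈{2}] r4c1's peers cover all but 2, so r4c1=2.

Answer: 4 2 1 3 / 1 3 4 2 / 3 1 2 4 / 2 4 3 1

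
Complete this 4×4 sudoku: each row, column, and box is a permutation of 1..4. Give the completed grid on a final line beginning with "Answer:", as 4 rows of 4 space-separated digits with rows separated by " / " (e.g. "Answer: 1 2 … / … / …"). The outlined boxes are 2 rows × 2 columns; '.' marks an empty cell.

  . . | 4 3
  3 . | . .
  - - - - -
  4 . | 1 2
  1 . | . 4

Step 1. [r4c2∈{2,3}] row 4 places 2 nowhere but r4c2. So r4c2=2.
Step 2. [r2c2∈{1,4}] r2c2 is the only open cell in row 2 admitting 4 ⇒ r2c2=4.
Step 3. [r4c3∈{3}] nothing but 3 survives at r4c3 ⇒ r4c3=3.
Step 4. [r1c2∈{1}] only 1 remains possible at r1c2, so r1c2=1.
Step 5. [r2c3∈{2}] r2c3 has the single candidate 2. So r2c3=2.
Step 6. [r3c2∈{3}] r3c2 is down to just 3, so r3c2=3.
Step 7. [r1c1∈{2}] r1c1 has the single candidate 2, so r1c1=2.
Step 8. [r2c4∈{1}] r2c4 has the single candidate 1, so r2c4=1.

Answer: 2 1 4 3 / 3 4 2 1 / 4 3 1 2 / 1 2 3 4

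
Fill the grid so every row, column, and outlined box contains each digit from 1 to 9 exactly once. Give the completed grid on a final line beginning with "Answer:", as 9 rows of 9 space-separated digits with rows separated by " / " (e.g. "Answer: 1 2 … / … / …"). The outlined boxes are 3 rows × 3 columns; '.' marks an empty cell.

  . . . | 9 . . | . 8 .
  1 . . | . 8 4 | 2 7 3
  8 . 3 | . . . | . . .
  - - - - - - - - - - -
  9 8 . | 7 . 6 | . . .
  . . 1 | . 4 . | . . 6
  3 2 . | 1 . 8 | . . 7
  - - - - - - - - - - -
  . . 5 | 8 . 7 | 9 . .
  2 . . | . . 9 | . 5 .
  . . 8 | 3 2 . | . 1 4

Step 1. [r4c3∈{4}] r4c3 is down to just 4 ⇒ r4c3=4.
Step 2. [r3c9∈{1,5,9}] 9 has one home in col 9: r3c9. So r3c9=9.
Step 3. [r9c2∈{6,7,9}] 9 has one home in row 9: r9c2 ⇒ r9c2=9.
Step 4. [r1c3∈{2,6,7}] r1c3 is the only open cell in col 3 admitting 2. So r1c3=2.
Step 5. [r8c3∈{6,7}] across col 3, 7 lands solely at r8c3, so r8c3=7.
Step 6. [r9c1∈{6}] r9c1's peers cover all but 6, so r9c1=6.
Step 7. [r7c1∈{4}] r7c1 has the single candidate 4 ⇒ r7c1=4.
Step 8. [r9c6∈{5}] only 5 remains possible at r9c6. So r9c6=5.
Step 9. [r5c7∈{3,5,8}] across row 5, 8 lands solely at r5c7 ⇒ r5c7=8.
Step 10. [r5c8∈{2,3,9}] across row 5, 9 lands solely at r5c8. So r5c8=9.
Step 11. [r5c6∈{2,3}] row 5 places 3 nowhere but r5c6 ⇒ r5c6=3.
Step 12. [r4c5∈{5}] only 5 remains possible at r4c5, so r4c5=5.
Step 13. [r1c9∈{1,5}] across col 9, 5 lands solely at r1c9, so r1c9=5.
Step 14. [r1c6∈{1}] nothing but 1 survives at r1c6 ⇒ r1c6=1.
Step 15. [r1c1∈{7}] r1c1's peers cover all but 7. So r1c1=7.
Step 16. [r3c7∈{1,4,6}] row 3 places 1 nowhere but r3c7 ⇒ r3c7=1.
Step 17. [r4c7∈{3}] r4c7 is down to just 3. So r4c7=3.
Step 18. [r8c7∈{6}] only 6 remains possible at r8c7, so r8c7=6.
Step 19. [r3c8∈{4,6}] r3c8 is the only open cell in col 8 admitting 6. So r3c8=6.
Step 20. [r2c4∈{5,6}] r2c4 is the only open cell in col 4 admitting 6 ⇒ r2c4=6.
Step 21. [r8c2∈{1,3}] row 8 places 3 nowhere but r8c2 ⇒ r8c2=3.
Step 22. [r4c8∈{2}] only 2 remains possible at r4c8, so r4c8=2.
Step 23. [r1c7∈{4}] r1c7 has the single candidate 4 ⇒ r1c7=4.
Step 24. [r3c4∈{2,5}] 5 has one home in col 4: r3c4. So r3c4=5.
Step 25. [r7c2∈{1}] nothing but 1 survives at r7c2. So r7c2=1.
Step 26. [r2c2∈{5}] r2c2's peers cover all but 5 ⇒ r2c2=5.
Step 27. [r8c5∈{1}] nothing but 1 survives at r8c5, so r8c5=1.
Step 28. [r3c6∈{2}] r3c6's peers cover all but 2, so r3c6=2.
Step 29. [r6c3∈{6}] r6c3's peers cover all but 6, so r6c3=6.
Step 30. [r8c9∈{8}] r8c9 is down to just 8 ⇒ r8c9=8.
Step 31. [r6c7∈{5}] r6c7 has the single candidate 5. So r6c7=5.
Step 32. [r1c5∈{3}] only 3 remains possible at r1c5 ⇒ r1c5=3.
Step 33. [r4c9∈{1}] nothing but 1 survives at r4c9 ⇒ r4c9=1.
Step 34. [r8c4∈{4}] r8c4 has the single candidate 4, so r8c4=4.
Step 35. [r7c9∈{2}] r7c9's peers cover all but 2 ⇒ r7c9=2.
Step 36. [r3c5∈{7}] nothing but 7 survives at r3c5 ⇒ r3c5=7.
Step 37. [r6c5∈{9}] r6c5's peers cover all but 9, so r6c5=9.
Step 38. [r5c1∈{5}] r5c1 is down to just 5, so r5c1=5.
Step 39. [r2c3∈{9}] nothing but 9 survives at r2c3 ⇒ r2c3=9.
Step 40. [r6c8∈{4}] nothing but 4 survives at r6c8 ⇒ r6c8=4.
Step 41. [r7c8∈{3}] r7c8 is down to just 3, so r7c8=3.
Step 42. [r3c2∈{4}] r3c2 has the single candidate 4. So r3c2=4.
Step 43. [r1c2∈{6}] only 6 remains possible at r1c2 ⇒ r1c2=6.
Step 44. [r7c5∈{6}] r7c5's peers cover all but 6 ⇒ r7c5=6.
Step 45. [r5c2∈{7}] only 7 remains possible at r5c2, so r5c2=7.
Step 46. [r5c4∈{2}] only 2 remains possible at r5c4 ⇒ r5c4=2.
Step 47. [r9c7∈{7}] r9c7 is down to just 7, so r9c7=7.

Answer: 7 6 2 9 3 1 4 8 5 / 1 5 9 6 8 4 2 7 3 / 8 4 3 5 7 2 1 6 9 / 9 8 4 7 5 6 3 2 1 / 5 7 1 2 4 3 8 9 6 / 3 2 6 1 9 8 5 4 7 / 4 1 5 8 6 7 9 3 2 / 2 3 7 4 1 9 6 5 8 / 6 9 8 3 2 5 7 1 4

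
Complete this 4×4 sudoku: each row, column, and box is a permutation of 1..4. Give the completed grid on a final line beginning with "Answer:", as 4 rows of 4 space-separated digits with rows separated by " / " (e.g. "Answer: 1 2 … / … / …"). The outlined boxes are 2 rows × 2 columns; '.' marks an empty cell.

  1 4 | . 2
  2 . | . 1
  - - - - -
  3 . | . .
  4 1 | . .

Step 1. [r1c3∈{3}] r1c3 is down to just 3 ⇒ r1c3=3.
Step 2. [r3c3∈{1,2,4}] in row 3, 1 fits only at r3c3 ⇒ r3c3=1.
Step 3. [r3c2∈{2}] r3c2 is down to just 2. So r3c2=2.
Step 4. [r4c3∈{2}] only 2 remains possible at r4c3. So r4c3=2.
Step 5. [r2c3∈{4}] nothing but 4 survives at r2c3, so r2c3=4.
Step 6. [r4c4∈{3}] nothing but 3 survives at r4c4 ⇒ r4c4=3.
Step 7. [r2c2∈{3}] r2c2's peers cover all but 3 ⇒ r2c2=3.
Step 8. [r3c4∈{4}] only 4 remains possible at r3c4. So r3c4=4.

Answer: 1 4 3 2 / 2 3 4 1 / 3 2 1 4 / 4 1 2 3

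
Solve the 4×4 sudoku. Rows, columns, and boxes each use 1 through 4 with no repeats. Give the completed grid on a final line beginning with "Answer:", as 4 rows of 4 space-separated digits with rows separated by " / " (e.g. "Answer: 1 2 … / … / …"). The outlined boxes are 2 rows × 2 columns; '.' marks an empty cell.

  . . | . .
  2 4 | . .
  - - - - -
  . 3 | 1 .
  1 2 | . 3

Step 1. [r1c3∈{2,3,4}] r1c3 is the only open cell in col 3 admitting 2. So r1c3=2.
Step 2. [r1c4∈{1,4}] in row 1, 4 fits only at r1c4. So r1c4=4.
Step 3. [r3c4∈{2}] only 2 remains possible at r3c4 ⇒ r3c4=2.
Step 4. [r3c1∈{4}] r3c1 has the single candidate 4. So r3c1=4.
Step 5. [r1c1∈{3}] r1c1 has the single candidate 3 ⇒ r1c1=3.
Step 6. [r1c2∈{1}] r1c2 has the single candidate 1 ⇒ r1c2=1.
Step 7. [r4c3∈{4}] only 4 remains possible at r4c3, so r4c3=4.
Step 8. [r2c4∈{1}] nothing but 1 survives at r2c4. So r2c4=1.
Step 9. [r2c3∈{3}] r2c3 has the single candidate 3. So r2c3=3.

Answer: 3 1 2 4 / 2 4 3 1 / 4 3 1 2 / 1 2 4 3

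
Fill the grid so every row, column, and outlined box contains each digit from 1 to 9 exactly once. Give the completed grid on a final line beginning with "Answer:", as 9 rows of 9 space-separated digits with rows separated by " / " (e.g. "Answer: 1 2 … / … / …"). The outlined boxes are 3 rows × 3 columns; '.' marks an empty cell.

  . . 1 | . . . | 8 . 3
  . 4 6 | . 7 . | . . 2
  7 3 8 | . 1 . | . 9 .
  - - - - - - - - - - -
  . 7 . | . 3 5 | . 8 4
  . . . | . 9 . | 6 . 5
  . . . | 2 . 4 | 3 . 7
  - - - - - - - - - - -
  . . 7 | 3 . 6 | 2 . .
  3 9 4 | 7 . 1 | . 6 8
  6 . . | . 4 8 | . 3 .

Step 1. [r7c5∈{5}] r7c5's peers cover all but 5 ⇒ r7c5=5.
Step 2. [r6c8∈{1}] nothing but 1 survives at r6c8 ⇒ r6c8=1.
Step 3. [r2c8∈{5}] r2c8's peers cover all but 5, so r2c8=5.
Step 4. [r2c1∈{9}] r2c1 is down to just 9 ⇒ r2c1=9.
Step 5. [r4c4∈{1,6}] across row 4, 6 lands solely at r4c4, so r4c4=6.
Step 6. [r4c1∈{1,2}] r4c1 is the only open cell in row 4 admitting 1, so r4c1=1.
Step 7. [r4c3∈{2,9}] in row 4, 2 fits only at r4c3, so r4c3=2.
Step 8. [r5c2∈{8}] r5c2's peers cover all but 8. So r5c2=8.
Step 9. [r1c1∈{2,5}] in col 1, 2 fits only at r1c1, so r1c1=2.
Step 10. [r9c7∈{1,5,7,9}] 7 has one home in row 9: r9c7, so r9c7=7.
Step 11. [r1c2∈{5}] r1c2's peers cover all but 5. So r1c2=5.
Step 12. [r9c4∈{9}] nothing but 9 survives at r9c4, so r9c4=9.
Step 13. [r1c4∈{4}] r1c4 has the single candidate 4, so r1c4=4.
Step 14. [r9c9∈{1}] r9c9's peers cover all but 1. So r9c9=1.
Step 15. [r6c1∈{5}] r6c1 has the single candidate 5. So r6c1=5.
Step 16. [r7c9∈{9}] r7c9's peers cover all but 9 ⇒ r7c9=9.
Step 17. [r5c3∈{3}] only 3 remains possible at r5c3 ⇒ r5c3=3.
Step 18. [r6c5∈{8}] r6c5 is down to just 8, so r6c5=8.
Step 19. [r8c7∈{5}] r8c7 is down to just 5. So r8c7=5.
Step 20. [r8c5∈{2}] nothing but 2 survives at r8c5, so r8c5=2.
Step 21. [r3c6∈{2}] r3c6 has the single candidate 2, so r3c6=2.
Step 22. [r3c7∈{4}] r3c7 has the single candidate 4 ⇒ r3c7=4.
Step 23. [r9c3∈{5}] nothing but 5 survives at r9c3 ⇒ r9c3=5.
Step 24. [r6c2∈{6}] r6c2 has the single candidate 6 ⇒ r6c2=6.
Step 25. [r5c6∈{7}] nothing but 7 survives at r5c6, so r5c6=7.
Step 26. [r1c8∈{7}] nothing but 7 survives at r1c8, so r1c8=7.
Step 27. [r3c9∈{6}] r3c9 is down to just 6. So r3c9=6.
Step 28. [r3c4∈{5}] r3c4 is down to just 5, so r3c4=5.
Step 29. [r2c7∈{1}] r2c7 is down to just 1. So r2c7=1.
Step 30. [r7c1∈{8}] r7c1's peers cover all but 8, so r7c1=8.
Step 31. [r5c1∈{4}] r5c1's peers cover all but 4. So r5c1=4.
Step 32. [r1c6∈{9}] only 9 remains possible at r1c6. So r1c6=9.
Step 33. [r5c8∈{2}] only 2 remains possible at r5c8 ⇒ r5c8=2.
Step 34. [r5c4∈{1}] r5c4's peers cover all but 1 ⇒ r5c4=1.
Step 35. [r4c7∈{9}] r4c7's peers cover all but 9. So r4c7=9.
Step 36. [r2c4∈{8}] r2c4's peers cover all but 8, so r2c4=8.
Step 37. [r2c6∈{3}] r2c6 is down to just 3. So r2c6=3.
Step 38. [r1c5∈{6}] r1c5 is down to just 6, so r1c5=6.
Step 39. [r6c3∈{9}] r6c3 is down to just 9, so r6c3=9.
Step 40. [r9c2∈{2}] r9c2's peers cover all but 2. So r9c2=2.
Step 41. [r7c8∈{4}] r7c8 is down to just 4, so r7c8=4.
Step 42. [r7c2∈{1}] only 1 remains possible at r7c2. So r7c2=1.

Answer: 2 5 1 4 6 9 8 7 3 / 9 4 6 8 7 3 1 5 2 / 7 3 8 5 1 2 4 9 6 / 1 7 2 6 3 5 9 8 4 / 4 8 3 1 9 7 6 2 5 / 5 6 9 2 8 4 3 1 7 / 8 1 7 3 5 6 2 4 9 / 3 9 4 7 2 1 5 6 8 / 6 2 5 9 4 8 7 3 1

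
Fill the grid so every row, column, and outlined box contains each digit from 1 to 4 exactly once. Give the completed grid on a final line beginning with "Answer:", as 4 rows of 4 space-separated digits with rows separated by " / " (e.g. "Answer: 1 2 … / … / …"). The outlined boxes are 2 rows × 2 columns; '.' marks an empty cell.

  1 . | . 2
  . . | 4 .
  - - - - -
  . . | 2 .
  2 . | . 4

Step 1. [r2c1∈{3}] nothing but 3 survives at r2c1 ⇒ r2c1=3.
Step 2. [r4c3∈{1,3}] across col 3, 1 lands solely at r4c3, so r4c3=1.
Step 3. [r3c2∈{1,3,4}] row 3 places 1 nowhere but r3c2, so r3c2=1.
Step 4. [r1c3∈{3}] r1c3's peers cover all but 3. So r1c3=3.
Step 5. [r1c2∈{4}] only 4 remains possible at r1c2. So r1c2=4.
Step 6. [r2c4∈{1}] nothing but 1 survives at r2c4 ⇒ r2c4=1.
Step 7. [r2c2∈{2}] r2c2 has the single candidate 2, so r2c2=2.
Step 8. [r3c4∈{3}] only 3 remains possible at r3c4. So r3c4=3.
Step 9. [r3c1∈{4}] r3c1 has the single candidate 4, so r3c1=4.
Step 10. [r4c2∈{3}] r4c2 is down to just 3. So r4c2=3.

Answer: 1 4 3 2 / 3 2 4 1 / 4 1 2 3 / 2 3 1 4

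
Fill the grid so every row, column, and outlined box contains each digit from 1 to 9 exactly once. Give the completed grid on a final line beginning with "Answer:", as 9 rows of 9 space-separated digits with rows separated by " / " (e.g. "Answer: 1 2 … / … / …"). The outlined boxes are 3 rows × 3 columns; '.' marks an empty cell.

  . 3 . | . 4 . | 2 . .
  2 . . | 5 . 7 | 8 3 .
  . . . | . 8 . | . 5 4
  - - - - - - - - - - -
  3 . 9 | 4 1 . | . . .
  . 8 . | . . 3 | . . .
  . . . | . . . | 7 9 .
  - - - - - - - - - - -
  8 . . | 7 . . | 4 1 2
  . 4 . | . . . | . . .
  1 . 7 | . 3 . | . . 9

Step 1. [r3c7∈{1,6,9}] in col 7, 9 fits only at r3c7 ⇒ r3c7=9.
Step 2. [r5c7∈{1,5,6}] r5c7 is the only open cell in col 7 admitting 1 ⇒ r5c7=1.
Step 3. [r4c2∈{2,5,6,7}] row 4 places 7 nowhere but r4c2 ⇒ r4c2=7.
Step 4. [r5c8∈{2,4,6}] 4 has one home in col 8: r5c8. So r5c8=4.
Step 5. [r6c9∈{3,5,6,8}] across row 6, 3 lands solely at r6c9. So r6c9=3.
Step 6. [r9c6∈{2,4,5,6,8}] 4 has one home in row 9: r9c6, so r9c6=4.
Step 7. [r5c5∈{2,5,6,7,9}] row 5 places 7 nowhere but r5c5. So r5c5=7.
Step 8. [r5c4∈{2,6,9}] 9 has one home in row 5: r5c4, so r5c4=9.
Step 9. [r5c3∈{2,5,6}] 2 has one home in row 5: r5c3, so r5c3=2.
Step 10. [r9c2∈{2,5,6}] across col 2, 2 lands solely at r9c2 ⇒ r9c2=2.
Step 11. [r9c7∈{5,6}] in row 9, 5 fits only at r9c7 ⇒ r9c7=5.
Step 12. [r4c7∈{6}] r4c7 has the single candidate 6 ⇒ r4c7=6.
Step 13. [r5c1∈{5,6}] in row 5, 6 fits only at r5c1, so r5c1=6.
Step 14. [r2c3∈{1,4,6}] across row 2, 4 lands solely at r2c3, so r2c3=4.
Step 15. [r7c3∈{3,5,6}] across row 7, 3 lands solely at r7c3. So r7c3=3.
Step 16. [r1c3∈{1,5,6,8}] in row 1, 8 fits only at r1c3, so r1c3=8.
Step 17. [r1c1∈{5,7,9}] 5 has one home in row 1: r1c1. So r1c1=5.
Step 18. [r1c6∈{1,6,9}] across row 1, 9 lands solely at r1c6 ⇒ r1c6=9.
Step 19. [r2c5∈{6}] r2c5 is down to just 6. So r2c5=6.
Step 20. [r1c4∈{1}] only 1 remains possible at r1c4. So r1c4=1.
Step 21. [r3c6∈{2}] r3c6 is down to just 2 ⇒ r3c6=2.
Step 22. [r8c6∈{1,5,6,8}] across row 8, 1 lands solely at r8c6. So r8c6=1.
Step 23. [r2c2∈{1,9}] row 2 places 9 nowhere but r2c2, so r2c2=9.
Step 24. [r7c5∈{5,9}] row 7 places 9 nowhere but r7c5, so r7c5=9.
Step 25. [r6c5∈{2,5}] row 6 has a naked pair {1,5} at r6c2 and r6c3 ⇒ r6c5≠5.
Step 26. [r8c5∈{2,5}] across col 5, 5 lands solely at r8c5 ⇒ r8c5=5.
Step 27. [r8c3∈{6}] r8c3 has the single candidate 6, so r8c3=6.
Step 28. [r9c8∈{6,8}] across box 9, 6 lands solely at r9c8, so r9c8=6.
Step 29. [r6c3∈{1,5}] 5 has one home in col 3: r6c3 ⇒ r6c3=5.
Step 30. [r6c4∈{2,6,8}] 6 has one home in col 4: r6c4, so r6c4=6.
Step 31. [r4c6∈{5,8}] 5 has one home in col 6: r4c6, so r4c6=5.
Step 32. [r4c9∈{8}] r4c9 is down to just 8 ⇒ r4c9=8.
Step 33. [r8c9∈{7}] r8c9 is down to just 7, so r8c9=7.
Step 34. [r3c3∈{1}] only 1 remains possible at r3c3, so r3c3=1.
Step 35. [r9c4∈{8}] r9c4 is down to just 8, so r9c4=8.
Step 36. [r7c2∈{5}] r7c2's peers cover all but 5, so r7c2=5.
Step 37. [r1c8∈{7}] r1c8 has the single candidate 7, so r1c8=7.
Step 38. [r8c8∈{8}] r8c8 is down to just 8 ⇒ r8c8=8.
Step 39. [r3c1∈{7}] r3c1's peers cover all but 7 ⇒ r3c1=7.
Step 40. [r8c4∈{2}] r8c4's peers cover all but 2, so r8c4=2.
Step 41. [r8c7∈{3}] nothing but 3 survives at r8c7 ⇒ r8c7=3.
Step 42. [r5c9∈{5}] nothing but 5 survives at r5c9 ⇒ r5c9=5.
Step 43. [r3c4∈{3}] r3c4 is down to just 3 ⇒ r3c4=3.
Step 44. [r4c8∈{2}] only 2 remains possible at r4c8. So r4c8=2.
Step 45. [r1c9∈{6}] r1c9's peers cover all but 6. So r1c9=6.
Step 46. [r7c6∈{6}] only 6 remains possible at r7c6. So r7c6=6.
Step 47. [r8c1∈{9}] nothing but 9 survives at r8c1, so r8c1=9.
Step 48. [r6c2∈{1}] r6c2's peers cover all but 1, so r6c2=1.
Step 49. [r3c2∈{6}] r3c2 has the single candidate 6. So r3c2=6.
Step 50. [r2c9∈{1}] r2c9 is down to just 1. So r2c9=1.
Step 51. [r6c6∈{8}] r6c6 has the single candidate 8 ⇒ r6c6=8.
Step 52. [r6c5∈{2}] r6c5 has the single candidate 2, so r6c5=2.
Step 53. [r6c1∈{4}] only 4 remains possible at r6c1. So r6c1=4.

Answer: 5 3 8 1 4 9 2 7 6 / 2 9 4 5 6 7 8 3 1 / 7 6 1 3 8 2 9 5 4 / 3 7 9 4 1 5 6 2 8 / 6 8 2 9 7 3 1 4 5 / 4 1 5 6 2 8 7 9 3 / 8 5 3 7 9 6 4 1 2 / 9 4 6 2 5 1 3 8 7 / 1 2 7 8 3 4 5 6 9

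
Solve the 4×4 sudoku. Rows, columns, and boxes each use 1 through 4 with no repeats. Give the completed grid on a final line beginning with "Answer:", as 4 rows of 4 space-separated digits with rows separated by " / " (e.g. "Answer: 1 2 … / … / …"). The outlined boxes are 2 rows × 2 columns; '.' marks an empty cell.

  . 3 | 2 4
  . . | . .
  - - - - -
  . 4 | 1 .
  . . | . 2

Step 1. [r2c4∈{1,3}] in col 4, 1 fits only at r2c4 ⇒ r2c4=1.
Step 2. [r3c4∈{3}] r3c4's peers cover all but 3, so r3c4=3.
Step 3. [r4c2∈{1}] only 1 remains possible at r4c2. So r4c2=1.
Step 4. [r2c1∈{2,4}] across row 2, 4 lands solely at r2c1, so r2c1=4.
Step 5. [r3c1∈{2}] r3c1 is down to just 2. So r3c1=2.
Step 6. [r4c3∈{4}] only 4 remains possible at r4c3. So r4c3=4.
Step 7. [r1c1∈{1}] r1c1 has the single candidate 1 ⇒ r1c1=1.
Step 8. [r2c2∈{2}] r2c2 is down to just 2, so r2c2=2.
Step 9. [r4c1∈{3}] nothing but 3 survives at r4c1. So r4c1=3.
Step 10. [r2c3∈{3}] nothing but 3 survives at r2c3, so r2c3=3.

Answer: 1 3 2 4 / 4 2 3 1 / 2 4 1 3 / 3 1 4 2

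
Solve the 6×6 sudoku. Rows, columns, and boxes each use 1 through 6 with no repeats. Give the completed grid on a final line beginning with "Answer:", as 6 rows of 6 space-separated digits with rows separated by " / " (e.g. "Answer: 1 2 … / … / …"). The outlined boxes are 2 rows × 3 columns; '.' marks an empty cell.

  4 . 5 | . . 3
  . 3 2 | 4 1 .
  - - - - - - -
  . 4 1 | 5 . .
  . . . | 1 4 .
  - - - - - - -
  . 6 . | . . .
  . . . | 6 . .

Step 1. [r5c4∈{2,3}] in col 4, 3 fits only at r5c4. So r5c4=3.
Step 2. [r4c3∈{3,6}] in col 3, 6 fits only at r4c3. So r4c3=6.
Step 3. [r4c6∈{2}] nothing but 2 survives at r4c6, so r4c6=2.
Step 4. [r6c2∈{1,2,5}] across col 2, 2 lands solely at r6c2. So r6c2=2.
Step 5. [r6c5∈{5}] r6c5 has the single candidate 5 ⇒ r6c5=5.
Step 6. [r1c5∈{2,6}] across row 1, 6 lands solely at r1c5 ⇒ r1c5=6.
Step 7. [r4c1∈{3,5}] across row 4, 3 lands solely at r4c1, so r4c1=3.
Step 8. [r5c3∈{4}] r5c3's peers cover all but 4 ⇒ r5c3=4.
Step 9. [r5c6∈{1}] nothing but 1 survives at r5c6 ⇒ r5c6=1.
Step 10. [r3c1∈{2}] r3c1 has the single candidate 2. So r3c1=2.
Step 11. [r6c1∈{1}] r6c1's peers cover all but 1. So r6c1=1.
Step 12. [r1c4∈{2}] r1c4 is down to just 2, so r1c4=2.
Step 13. [r3c5∈{3}] r3c5 is down to just 3 ⇒ r3c5=3.
Step 14. [r1c2∈{1}] r1c2 has the single candidate 1. So r1c2=1.
Step 15. [r2c1∈{6}] r2c1 is down to just 6. So r2c1=6.
Step 16. [r4c2∈{5}] r4c2's peers cover all but 5, so r4c2=5.
Step 17. [r6c3∈{3}] only 3 remains possible at r6c3. So r6c3=3.
Step 18. [r2c6∈{5}] r2c6 is down to just 5 ⇒ r2c6=5.
Step 19. [r5c5∈{2}] r5c5 is down to just 2, so r5c5=2.
Step 20. [r3c6∈{6}] only 6 remains possible at r3c6. So r3c6=6.
Step 21. [r6c6∈{4}] r6c6 is down to just 4, so r6c6=4.
Step 22. [r5c1∈{5}] r5c1 has the single candidate 5. So r5c1=5.

Answer: 4 1 5 2 6 3 / 6 3 2 4 1 5 / 2 4 1 5 3 6 / 3 5 6 1 4 2 / 5 6 4 3 2 1 / 1 2 3 6 5 4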